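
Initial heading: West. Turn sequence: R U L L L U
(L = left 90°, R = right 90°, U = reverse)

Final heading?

Start: West
  R (right (90° clockwise)) -> North
  U (U-turn (180°)) -> South
  L (left (90° counter-clockwise)) -> East
  L (left (90° counter-clockwise)) -> North
  L (left (90° counter-clockwise)) -> West
  U (U-turn (180°)) -> East
Final: East

Answer: Final heading: East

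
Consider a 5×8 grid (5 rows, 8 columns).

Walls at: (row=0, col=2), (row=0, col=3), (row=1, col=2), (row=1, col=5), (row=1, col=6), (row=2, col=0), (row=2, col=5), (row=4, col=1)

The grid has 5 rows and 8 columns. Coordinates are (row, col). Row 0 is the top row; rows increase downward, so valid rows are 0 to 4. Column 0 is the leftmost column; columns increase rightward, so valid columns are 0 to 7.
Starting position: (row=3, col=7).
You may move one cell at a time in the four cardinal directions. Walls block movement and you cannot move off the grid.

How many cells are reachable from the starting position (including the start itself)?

Answer: Reachable cells: 32

Derivation:
BFS flood-fill from (row=3, col=7):
  Distance 0: (row=3, col=7)
  Distance 1: (row=2, col=7), (row=3, col=6), (row=4, col=7)
  Distance 2: (row=1, col=7), (row=2, col=6), (row=3, col=5), (row=4, col=6)
  Distance 3: (row=0, col=7), (row=3, col=4), (row=4, col=5)
  Distance 4: (row=0, col=6), (row=2, col=4), (row=3, col=3), (row=4, col=4)
  Distance 5: (row=0, col=5), (row=1, col=4), (row=2, col=3), (row=3, col=2), (row=4, col=3)
  Distance 6: (row=0, col=4), (row=1, col=3), (row=2, col=2), (row=3, col=1), (row=4, col=2)
  Distance 7: (row=2, col=1), (row=3, col=0)
  Distance 8: (row=1, col=1), (row=4, col=0)
  Distance 9: (row=0, col=1), (row=1, col=0)
  Distance 10: (row=0, col=0)
Total reachable: 32 (grid has 32 open cells total)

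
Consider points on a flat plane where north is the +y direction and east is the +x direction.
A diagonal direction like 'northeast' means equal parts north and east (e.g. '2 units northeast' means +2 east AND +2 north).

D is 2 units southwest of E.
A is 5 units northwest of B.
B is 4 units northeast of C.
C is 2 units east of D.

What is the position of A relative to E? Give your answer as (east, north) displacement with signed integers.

Answer: A is at (east=-1, north=7) relative to E.

Derivation:
Place E at the origin (east=0, north=0).
  D is 2 units southwest of E: delta (east=-2, north=-2); D at (east=-2, north=-2).
  C is 2 units east of D: delta (east=+2, north=+0); C at (east=0, north=-2).
  B is 4 units northeast of C: delta (east=+4, north=+4); B at (east=4, north=2).
  A is 5 units northwest of B: delta (east=-5, north=+5); A at (east=-1, north=7).
Therefore A relative to E: (east=-1, north=7).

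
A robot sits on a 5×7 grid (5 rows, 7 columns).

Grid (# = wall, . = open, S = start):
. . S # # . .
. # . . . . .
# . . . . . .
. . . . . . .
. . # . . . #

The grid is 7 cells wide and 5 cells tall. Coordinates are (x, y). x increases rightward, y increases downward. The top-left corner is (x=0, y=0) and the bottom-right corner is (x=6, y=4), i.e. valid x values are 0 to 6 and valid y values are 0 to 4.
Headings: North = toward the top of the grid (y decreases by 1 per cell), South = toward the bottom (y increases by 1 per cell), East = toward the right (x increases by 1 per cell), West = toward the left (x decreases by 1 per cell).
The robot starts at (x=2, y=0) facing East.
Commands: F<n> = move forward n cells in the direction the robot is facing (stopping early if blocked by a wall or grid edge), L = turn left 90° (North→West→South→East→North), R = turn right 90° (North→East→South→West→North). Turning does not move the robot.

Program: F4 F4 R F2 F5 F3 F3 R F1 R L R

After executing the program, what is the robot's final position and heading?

Start: (x=2, y=0), facing East
  F4: move forward 0/4 (blocked), now at (x=2, y=0)
  F4: move forward 0/4 (blocked), now at (x=2, y=0)
  R: turn right, now facing South
  F2: move forward 2, now at (x=2, y=2)
  F5: move forward 1/5 (blocked), now at (x=2, y=3)
  F3: move forward 0/3 (blocked), now at (x=2, y=3)
  F3: move forward 0/3 (blocked), now at (x=2, y=3)
  R: turn right, now facing West
  F1: move forward 1, now at (x=1, y=3)
  R: turn right, now facing North
  L: turn left, now facing West
  R: turn right, now facing North
Final: (x=1, y=3), facing North

Answer: Final position: (x=1, y=3), facing North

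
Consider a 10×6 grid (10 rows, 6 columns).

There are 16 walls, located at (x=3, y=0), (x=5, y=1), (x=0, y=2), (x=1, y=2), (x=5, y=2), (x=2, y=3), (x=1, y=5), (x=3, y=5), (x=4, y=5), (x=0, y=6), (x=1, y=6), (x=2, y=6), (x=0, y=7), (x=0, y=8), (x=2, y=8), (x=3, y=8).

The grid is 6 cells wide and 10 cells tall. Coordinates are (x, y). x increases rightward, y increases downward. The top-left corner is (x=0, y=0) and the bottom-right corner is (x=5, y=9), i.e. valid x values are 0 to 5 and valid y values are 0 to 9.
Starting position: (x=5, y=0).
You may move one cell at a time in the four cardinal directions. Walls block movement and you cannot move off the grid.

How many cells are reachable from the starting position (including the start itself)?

Answer: Reachable cells: 44

Derivation:
BFS flood-fill from (x=5, y=0):
  Distance 0: (x=5, y=0)
  Distance 1: (x=4, y=0)
  Distance 2: (x=4, y=1)
  Distance 3: (x=3, y=1), (x=4, y=2)
  Distance 4: (x=2, y=1), (x=3, y=2), (x=4, y=3)
  Distance 5: (x=2, y=0), (x=1, y=1), (x=2, y=2), (x=3, y=3), (x=5, y=3), (x=4, y=4)
  Distance 6: (x=1, y=0), (x=0, y=1), (x=3, y=4), (x=5, y=4)
  Distance 7: (x=0, y=0), (x=2, y=4), (x=5, y=5)
  Distance 8: (x=1, y=4), (x=2, y=5), (x=5, y=6)
  Distance 9: (x=1, y=3), (x=0, y=4), (x=4, y=6), (x=5, y=7)
  Distance 10: (x=0, y=3), (x=0, y=5), (x=3, y=6), (x=4, y=7), (x=5, y=8)
  Distance 11: (x=3, y=7), (x=4, y=8), (x=5, y=9)
  Distance 12: (x=2, y=7), (x=4, y=9)
  Distance 13: (x=1, y=7), (x=3, y=9)
  Distance 14: (x=1, y=8), (x=2, y=9)
  Distance 15: (x=1, y=9)
  Distance 16: (x=0, y=9)
Total reachable: 44 (grid has 44 open cells total)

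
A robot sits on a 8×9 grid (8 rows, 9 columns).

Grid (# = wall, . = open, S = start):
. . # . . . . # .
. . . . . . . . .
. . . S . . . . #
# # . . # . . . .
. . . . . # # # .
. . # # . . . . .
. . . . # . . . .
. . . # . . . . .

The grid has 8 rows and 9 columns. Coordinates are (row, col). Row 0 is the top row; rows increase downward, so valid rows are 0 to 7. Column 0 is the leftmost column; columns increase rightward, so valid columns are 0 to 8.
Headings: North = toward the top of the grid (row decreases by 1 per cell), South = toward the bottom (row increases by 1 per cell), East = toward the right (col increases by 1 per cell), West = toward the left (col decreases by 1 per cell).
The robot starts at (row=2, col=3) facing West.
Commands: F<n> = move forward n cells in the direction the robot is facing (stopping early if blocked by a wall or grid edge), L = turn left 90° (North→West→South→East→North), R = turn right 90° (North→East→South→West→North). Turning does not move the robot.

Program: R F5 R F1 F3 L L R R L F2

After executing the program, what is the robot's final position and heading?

Start: (row=2, col=3), facing West
  R: turn right, now facing North
  F5: move forward 2/5 (blocked), now at (row=0, col=3)
  R: turn right, now facing East
  F1: move forward 1, now at (row=0, col=4)
  F3: move forward 2/3 (blocked), now at (row=0, col=6)
  L: turn left, now facing North
  L: turn left, now facing West
  R: turn right, now facing North
  R: turn right, now facing East
  L: turn left, now facing North
  F2: move forward 0/2 (blocked), now at (row=0, col=6)
Final: (row=0, col=6), facing North

Answer: Final position: (row=0, col=6), facing North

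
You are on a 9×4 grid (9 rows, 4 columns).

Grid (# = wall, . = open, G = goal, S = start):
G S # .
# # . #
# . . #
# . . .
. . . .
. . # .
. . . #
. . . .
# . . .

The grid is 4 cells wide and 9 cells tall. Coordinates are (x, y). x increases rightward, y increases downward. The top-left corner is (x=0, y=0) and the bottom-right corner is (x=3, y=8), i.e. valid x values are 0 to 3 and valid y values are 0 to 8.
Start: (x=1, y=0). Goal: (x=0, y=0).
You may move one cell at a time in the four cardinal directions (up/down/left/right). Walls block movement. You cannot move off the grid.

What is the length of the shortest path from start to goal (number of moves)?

BFS from (x=1, y=0) until reaching (x=0, y=0):
  Distance 0: (x=1, y=0)
  Distance 1: (x=0, y=0)  <- goal reached here
One shortest path (1 moves): (x=1, y=0) -> (x=0, y=0)

Answer: Shortest path length: 1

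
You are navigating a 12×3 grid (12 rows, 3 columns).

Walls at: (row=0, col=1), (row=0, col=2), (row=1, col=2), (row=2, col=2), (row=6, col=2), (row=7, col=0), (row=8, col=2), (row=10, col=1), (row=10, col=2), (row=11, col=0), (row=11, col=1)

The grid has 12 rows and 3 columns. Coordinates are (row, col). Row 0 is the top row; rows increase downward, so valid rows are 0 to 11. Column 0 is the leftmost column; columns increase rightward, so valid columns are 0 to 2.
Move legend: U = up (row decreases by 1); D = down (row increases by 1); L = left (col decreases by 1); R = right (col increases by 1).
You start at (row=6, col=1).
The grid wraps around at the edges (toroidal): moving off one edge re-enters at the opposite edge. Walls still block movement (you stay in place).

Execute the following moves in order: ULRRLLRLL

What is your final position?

Answer: Final position: (row=5, col=2)

Derivation:
Start: (row=6, col=1)
  U (up): (row=6, col=1) -> (row=5, col=1)
  L (left): (row=5, col=1) -> (row=5, col=0)
  R (right): (row=5, col=0) -> (row=5, col=1)
  R (right): (row=5, col=1) -> (row=5, col=2)
  L (left): (row=5, col=2) -> (row=5, col=1)
  L (left): (row=5, col=1) -> (row=5, col=0)
  R (right): (row=5, col=0) -> (row=5, col=1)
  L (left): (row=5, col=1) -> (row=5, col=0)
  L (left): (row=5, col=0) -> (row=5, col=2)
Final: (row=5, col=2)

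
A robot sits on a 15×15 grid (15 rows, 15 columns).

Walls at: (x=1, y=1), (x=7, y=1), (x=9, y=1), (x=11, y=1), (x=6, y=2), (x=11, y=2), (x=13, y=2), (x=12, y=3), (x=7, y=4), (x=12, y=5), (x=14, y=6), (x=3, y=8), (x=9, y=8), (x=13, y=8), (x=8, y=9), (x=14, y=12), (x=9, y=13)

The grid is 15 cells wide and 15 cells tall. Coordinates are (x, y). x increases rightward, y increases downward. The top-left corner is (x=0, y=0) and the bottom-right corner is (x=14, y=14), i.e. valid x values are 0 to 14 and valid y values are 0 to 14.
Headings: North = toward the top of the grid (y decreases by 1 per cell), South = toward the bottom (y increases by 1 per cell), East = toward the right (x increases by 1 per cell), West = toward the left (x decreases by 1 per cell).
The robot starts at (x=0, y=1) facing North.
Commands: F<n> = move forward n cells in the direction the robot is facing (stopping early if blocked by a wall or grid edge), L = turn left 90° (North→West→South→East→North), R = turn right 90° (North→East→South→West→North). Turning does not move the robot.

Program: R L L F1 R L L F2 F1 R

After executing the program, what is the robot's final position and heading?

Start: (x=0, y=1), facing North
  R: turn right, now facing East
  L: turn left, now facing North
  L: turn left, now facing West
  F1: move forward 0/1 (blocked), now at (x=0, y=1)
  R: turn right, now facing North
  L: turn left, now facing West
  L: turn left, now facing South
  F2: move forward 2, now at (x=0, y=3)
  F1: move forward 1, now at (x=0, y=4)
  R: turn right, now facing West
Final: (x=0, y=4), facing West

Answer: Final position: (x=0, y=4), facing West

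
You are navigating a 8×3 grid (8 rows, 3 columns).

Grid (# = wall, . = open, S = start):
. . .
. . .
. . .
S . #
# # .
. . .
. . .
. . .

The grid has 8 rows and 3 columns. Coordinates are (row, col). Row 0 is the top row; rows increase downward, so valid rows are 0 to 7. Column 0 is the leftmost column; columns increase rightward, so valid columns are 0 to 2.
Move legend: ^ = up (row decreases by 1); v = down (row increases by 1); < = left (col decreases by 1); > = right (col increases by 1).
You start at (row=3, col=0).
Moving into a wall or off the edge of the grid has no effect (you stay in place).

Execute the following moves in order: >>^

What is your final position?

Start: (row=3, col=0)
  > (right): (row=3, col=0) -> (row=3, col=1)
  > (right): blocked, stay at (row=3, col=1)
  ^ (up): (row=3, col=1) -> (row=2, col=1)
Final: (row=2, col=1)

Answer: Final position: (row=2, col=1)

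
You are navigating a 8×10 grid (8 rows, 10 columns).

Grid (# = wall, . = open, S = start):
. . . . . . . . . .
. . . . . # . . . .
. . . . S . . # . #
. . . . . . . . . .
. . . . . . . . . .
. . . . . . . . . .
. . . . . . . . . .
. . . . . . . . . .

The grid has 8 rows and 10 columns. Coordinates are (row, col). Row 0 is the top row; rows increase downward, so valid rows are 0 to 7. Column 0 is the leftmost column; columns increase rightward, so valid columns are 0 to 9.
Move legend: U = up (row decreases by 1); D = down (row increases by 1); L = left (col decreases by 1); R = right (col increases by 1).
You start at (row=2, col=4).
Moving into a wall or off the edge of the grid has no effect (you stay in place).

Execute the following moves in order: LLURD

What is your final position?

Start: (row=2, col=4)
  L (left): (row=2, col=4) -> (row=2, col=3)
  L (left): (row=2, col=3) -> (row=2, col=2)
  U (up): (row=2, col=2) -> (row=1, col=2)
  R (right): (row=1, col=2) -> (row=1, col=3)
  D (down): (row=1, col=3) -> (row=2, col=3)
Final: (row=2, col=3)

Answer: Final position: (row=2, col=3)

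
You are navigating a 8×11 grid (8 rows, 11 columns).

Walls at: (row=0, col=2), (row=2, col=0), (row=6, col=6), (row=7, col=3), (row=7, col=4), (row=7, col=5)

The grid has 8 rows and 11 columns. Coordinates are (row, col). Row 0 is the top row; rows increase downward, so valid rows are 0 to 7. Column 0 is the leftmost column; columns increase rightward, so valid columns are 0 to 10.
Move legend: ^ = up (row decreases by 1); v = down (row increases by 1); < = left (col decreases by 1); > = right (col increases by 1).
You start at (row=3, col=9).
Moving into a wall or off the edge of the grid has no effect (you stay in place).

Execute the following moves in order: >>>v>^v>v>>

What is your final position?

Start: (row=3, col=9)
  > (right): (row=3, col=9) -> (row=3, col=10)
  > (right): blocked, stay at (row=3, col=10)
  > (right): blocked, stay at (row=3, col=10)
  v (down): (row=3, col=10) -> (row=4, col=10)
  > (right): blocked, stay at (row=4, col=10)
  ^ (up): (row=4, col=10) -> (row=3, col=10)
  v (down): (row=3, col=10) -> (row=4, col=10)
  > (right): blocked, stay at (row=4, col=10)
  v (down): (row=4, col=10) -> (row=5, col=10)
  > (right): blocked, stay at (row=5, col=10)
  > (right): blocked, stay at (row=5, col=10)
Final: (row=5, col=10)

Answer: Final position: (row=5, col=10)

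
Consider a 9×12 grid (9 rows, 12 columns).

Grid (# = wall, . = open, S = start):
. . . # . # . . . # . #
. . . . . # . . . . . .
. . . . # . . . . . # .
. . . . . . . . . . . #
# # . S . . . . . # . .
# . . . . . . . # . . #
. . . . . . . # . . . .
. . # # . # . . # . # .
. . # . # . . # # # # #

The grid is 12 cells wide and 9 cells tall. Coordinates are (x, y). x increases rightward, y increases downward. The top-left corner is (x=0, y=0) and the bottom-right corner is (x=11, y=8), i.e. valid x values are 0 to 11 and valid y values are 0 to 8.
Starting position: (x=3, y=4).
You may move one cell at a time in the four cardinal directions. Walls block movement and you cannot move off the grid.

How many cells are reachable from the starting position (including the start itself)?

Answer: Reachable cells: 80

Derivation:
BFS flood-fill from (x=3, y=4):
  Distance 0: (x=3, y=4)
  Distance 1: (x=3, y=3), (x=2, y=4), (x=4, y=4), (x=3, y=5)
  Distance 2: (x=3, y=2), (x=2, y=3), (x=4, y=3), (x=5, y=4), (x=2, y=5), (x=4, y=5), (x=3, y=6)
  Distance 3: (x=3, y=1), (x=2, y=2), (x=1, y=3), (x=5, y=3), (x=6, y=4), (x=1, y=5), (x=5, y=5), (x=2, y=6), (x=4, y=6)
  Distance 4: (x=2, y=1), (x=4, y=1), (x=1, y=2), (x=5, y=2), (x=0, y=3), (x=6, y=3), (x=7, y=4), (x=6, y=5), (x=1, y=6), (x=5, y=6), (x=4, y=7)
  Distance 5: (x=2, y=0), (x=4, y=0), (x=1, y=1), (x=0, y=2), (x=6, y=2), (x=7, y=3), (x=8, y=4), (x=7, y=5), (x=0, y=6), (x=6, y=6), (x=1, y=7)
  Distance 6: (x=1, y=0), (x=0, y=1), (x=6, y=1), (x=7, y=2), (x=8, y=3), (x=0, y=7), (x=6, y=7), (x=1, y=8)
  Distance 7: (x=0, y=0), (x=6, y=0), (x=7, y=1), (x=8, y=2), (x=9, y=3), (x=7, y=7), (x=0, y=8), (x=6, y=8)
  Distance 8: (x=7, y=0), (x=8, y=1), (x=9, y=2), (x=10, y=3), (x=5, y=8)
  Distance 9: (x=8, y=0), (x=9, y=1), (x=10, y=4)
  Distance 10: (x=10, y=1), (x=11, y=4), (x=10, y=5)
  Distance 11: (x=10, y=0), (x=11, y=1), (x=9, y=5), (x=10, y=6)
  Distance 12: (x=11, y=2), (x=9, y=6), (x=11, y=6)
  Distance 13: (x=8, y=6), (x=9, y=7), (x=11, y=7)
Total reachable: 80 (grid has 81 open cells total)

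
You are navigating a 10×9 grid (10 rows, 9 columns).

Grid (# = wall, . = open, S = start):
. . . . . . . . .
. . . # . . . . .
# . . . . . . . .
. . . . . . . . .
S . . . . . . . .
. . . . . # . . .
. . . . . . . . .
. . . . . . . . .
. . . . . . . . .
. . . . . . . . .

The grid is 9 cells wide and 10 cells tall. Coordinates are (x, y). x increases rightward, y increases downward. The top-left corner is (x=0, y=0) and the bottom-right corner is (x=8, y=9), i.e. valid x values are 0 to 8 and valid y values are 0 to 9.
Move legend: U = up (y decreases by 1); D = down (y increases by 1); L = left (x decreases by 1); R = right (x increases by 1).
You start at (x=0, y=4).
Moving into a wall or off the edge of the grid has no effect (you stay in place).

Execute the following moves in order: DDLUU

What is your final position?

Start: (x=0, y=4)
  D (down): (x=0, y=4) -> (x=0, y=5)
  D (down): (x=0, y=5) -> (x=0, y=6)
  L (left): blocked, stay at (x=0, y=6)
  U (up): (x=0, y=6) -> (x=0, y=5)
  U (up): (x=0, y=5) -> (x=0, y=4)
Final: (x=0, y=4)

Answer: Final position: (x=0, y=4)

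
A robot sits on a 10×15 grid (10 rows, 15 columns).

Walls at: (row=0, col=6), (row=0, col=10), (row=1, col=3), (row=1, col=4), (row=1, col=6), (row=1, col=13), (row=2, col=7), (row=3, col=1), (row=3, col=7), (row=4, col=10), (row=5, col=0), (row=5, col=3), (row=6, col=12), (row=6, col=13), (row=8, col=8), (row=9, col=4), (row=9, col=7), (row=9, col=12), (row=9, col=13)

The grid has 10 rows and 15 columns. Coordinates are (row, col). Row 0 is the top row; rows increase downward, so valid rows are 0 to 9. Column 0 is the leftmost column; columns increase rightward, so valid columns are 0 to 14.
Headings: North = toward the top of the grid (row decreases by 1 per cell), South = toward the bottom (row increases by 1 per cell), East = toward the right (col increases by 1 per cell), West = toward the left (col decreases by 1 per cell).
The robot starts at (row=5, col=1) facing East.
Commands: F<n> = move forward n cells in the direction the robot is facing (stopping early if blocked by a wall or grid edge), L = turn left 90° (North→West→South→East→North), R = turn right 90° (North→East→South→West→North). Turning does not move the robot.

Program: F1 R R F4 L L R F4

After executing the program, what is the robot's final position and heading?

Answer: Final position: (row=9, col=1), facing South

Derivation:
Start: (row=5, col=1), facing East
  F1: move forward 1, now at (row=5, col=2)
  R: turn right, now facing South
  R: turn right, now facing West
  F4: move forward 1/4 (blocked), now at (row=5, col=1)
  L: turn left, now facing South
  L: turn left, now facing East
  R: turn right, now facing South
  F4: move forward 4, now at (row=9, col=1)
Final: (row=9, col=1), facing South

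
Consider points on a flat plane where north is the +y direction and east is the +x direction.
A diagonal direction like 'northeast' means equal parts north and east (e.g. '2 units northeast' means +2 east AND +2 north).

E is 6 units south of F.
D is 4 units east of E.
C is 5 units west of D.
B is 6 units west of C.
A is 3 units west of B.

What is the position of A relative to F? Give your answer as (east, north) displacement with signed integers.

Answer: A is at (east=-10, north=-6) relative to F.

Derivation:
Place F at the origin (east=0, north=0).
  E is 6 units south of F: delta (east=+0, north=-6); E at (east=0, north=-6).
  D is 4 units east of E: delta (east=+4, north=+0); D at (east=4, north=-6).
  C is 5 units west of D: delta (east=-5, north=+0); C at (east=-1, north=-6).
  B is 6 units west of C: delta (east=-6, north=+0); B at (east=-7, north=-6).
  A is 3 units west of B: delta (east=-3, north=+0); A at (east=-10, north=-6).
Therefore A relative to F: (east=-10, north=-6).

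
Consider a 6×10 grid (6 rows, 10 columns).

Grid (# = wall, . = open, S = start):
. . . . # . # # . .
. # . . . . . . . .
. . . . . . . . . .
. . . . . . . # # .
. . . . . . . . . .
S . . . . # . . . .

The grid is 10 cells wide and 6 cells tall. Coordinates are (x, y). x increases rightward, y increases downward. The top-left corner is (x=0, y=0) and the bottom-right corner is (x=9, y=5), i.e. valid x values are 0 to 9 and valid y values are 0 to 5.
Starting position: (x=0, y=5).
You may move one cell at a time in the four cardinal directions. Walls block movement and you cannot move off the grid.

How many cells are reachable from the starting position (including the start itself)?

Answer: Reachable cells: 53

Derivation:
BFS flood-fill from (x=0, y=5):
  Distance 0: (x=0, y=5)
  Distance 1: (x=0, y=4), (x=1, y=5)
  Distance 2: (x=0, y=3), (x=1, y=4), (x=2, y=5)
  Distance 3: (x=0, y=2), (x=1, y=3), (x=2, y=4), (x=3, y=5)
  Distance 4: (x=0, y=1), (x=1, y=2), (x=2, y=3), (x=3, y=4), (x=4, y=5)
  Distance 5: (x=0, y=0), (x=2, y=2), (x=3, y=3), (x=4, y=4)
  Distance 6: (x=1, y=0), (x=2, y=1), (x=3, y=2), (x=4, y=3), (x=5, y=4)
  Distance 7: (x=2, y=0), (x=3, y=1), (x=4, y=2), (x=5, y=3), (x=6, y=4)
  Distance 8: (x=3, y=0), (x=4, y=1), (x=5, y=2), (x=6, y=3), (x=7, y=4), (x=6, y=5)
  Distance 9: (x=5, y=1), (x=6, y=2), (x=8, y=4), (x=7, y=5)
  Distance 10: (x=5, y=0), (x=6, y=1), (x=7, y=2), (x=9, y=4), (x=8, y=5)
  Distance 11: (x=7, y=1), (x=8, y=2), (x=9, y=3), (x=9, y=5)
  Distance 12: (x=8, y=1), (x=9, y=2)
  Distance 13: (x=8, y=0), (x=9, y=1)
  Distance 14: (x=9, y=0)
Total reachable: 53 (grid has 53 open cells total)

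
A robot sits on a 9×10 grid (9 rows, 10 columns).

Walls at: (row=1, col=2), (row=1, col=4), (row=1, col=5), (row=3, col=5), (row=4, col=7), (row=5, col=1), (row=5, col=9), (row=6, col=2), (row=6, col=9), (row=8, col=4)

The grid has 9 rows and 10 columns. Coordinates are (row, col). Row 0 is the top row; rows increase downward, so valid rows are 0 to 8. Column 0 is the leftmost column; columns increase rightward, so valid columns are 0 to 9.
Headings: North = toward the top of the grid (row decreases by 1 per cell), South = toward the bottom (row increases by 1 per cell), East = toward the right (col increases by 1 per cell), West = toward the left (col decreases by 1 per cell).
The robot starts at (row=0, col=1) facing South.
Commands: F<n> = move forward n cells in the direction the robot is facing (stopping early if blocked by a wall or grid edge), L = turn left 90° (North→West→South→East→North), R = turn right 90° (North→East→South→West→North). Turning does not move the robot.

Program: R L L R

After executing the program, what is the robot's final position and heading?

Start: (row=0, col=1), facing South
  R: turn right, now facing West
  L: turn left, now facing South
  L: turn left, now facing East
  R: turn right, now facing South
Final: (row=0, col=1), facing South

Answer: Final position: (row=0, col=1), facing South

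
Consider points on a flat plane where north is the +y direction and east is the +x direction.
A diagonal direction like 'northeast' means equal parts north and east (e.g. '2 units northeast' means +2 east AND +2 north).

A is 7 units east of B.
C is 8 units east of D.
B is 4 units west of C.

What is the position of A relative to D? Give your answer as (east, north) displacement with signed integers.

Place D at the origin (east=0, north=0).
  C is 8 units east of D: delta (east=+8, north=+0); C at (east=8, north=0).
  B is 4 units west of C: delta (east=-4, north=+0); B at (east=4, north=0).
  A is 7 units east of B: delta (east=+7, north=+0); A at (east=11, north=0).
Therefore A relative to D: (east=11, north=0).

Answer: A is at (east=11, north=0) relative to D.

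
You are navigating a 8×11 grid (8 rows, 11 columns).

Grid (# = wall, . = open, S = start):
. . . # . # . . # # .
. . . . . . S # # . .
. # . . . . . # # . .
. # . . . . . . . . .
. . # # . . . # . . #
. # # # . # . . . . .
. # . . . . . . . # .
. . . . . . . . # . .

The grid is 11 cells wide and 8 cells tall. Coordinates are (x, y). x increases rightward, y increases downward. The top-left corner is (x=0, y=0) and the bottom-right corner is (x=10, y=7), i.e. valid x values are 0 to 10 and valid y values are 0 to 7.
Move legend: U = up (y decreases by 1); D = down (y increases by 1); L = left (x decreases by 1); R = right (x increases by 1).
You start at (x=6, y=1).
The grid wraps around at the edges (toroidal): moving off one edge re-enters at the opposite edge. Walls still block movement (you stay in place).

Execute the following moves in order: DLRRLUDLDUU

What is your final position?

Start: (x=6, y=1)
  D (down): (x=6, y=1) -> (x=6, y=2)
  L (left): (x=6, y=2) -> (x=5, y=2)
  R (right): (x=5, y=2) -> (x=6, y=2)
  R (right): blocked, stay at (x=6, y=2)
  L (left): (x=6, y=2) -> (x=5, y=2)
  U (up): (x=5, y=2) -> (x=5, y=1)
  D (down): (x=5, y=1) -> (x=5, y=2)
  L (left): (x=5, y=2) -> (x=4, y=2)
  D (down): (x=4, y=2) -> (x=4, y=3)
  U (up): (x=4, y=3) -> (x=4, y=2)
  U (up): (x=4, y=2) -> (x=4, y=1)
Final: (x=4, y=1)

Answer: Final position: (x=4, y=1)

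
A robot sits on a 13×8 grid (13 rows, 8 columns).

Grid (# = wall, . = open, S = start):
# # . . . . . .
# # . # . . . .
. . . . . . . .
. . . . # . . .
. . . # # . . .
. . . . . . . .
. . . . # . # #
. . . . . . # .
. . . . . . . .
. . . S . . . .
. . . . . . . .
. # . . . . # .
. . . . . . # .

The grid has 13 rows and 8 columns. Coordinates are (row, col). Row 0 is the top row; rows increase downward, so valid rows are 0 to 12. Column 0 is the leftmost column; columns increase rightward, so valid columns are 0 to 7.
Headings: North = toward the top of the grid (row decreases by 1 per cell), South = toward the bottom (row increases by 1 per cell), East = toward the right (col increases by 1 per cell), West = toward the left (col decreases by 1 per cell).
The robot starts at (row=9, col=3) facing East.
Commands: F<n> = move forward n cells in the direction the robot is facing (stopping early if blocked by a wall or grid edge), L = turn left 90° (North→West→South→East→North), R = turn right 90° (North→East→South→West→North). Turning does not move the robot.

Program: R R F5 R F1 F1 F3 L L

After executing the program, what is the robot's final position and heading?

Start: (row=9, col=3), facing East
  R: turn right, now facing South
  R: turn right, now facing West
  F5: move forward 3/5 (blocked), now at (row=9, col=0)
  R: turn right, now facing North
  F1: move forward 1, now at (row=8, col=0)
  F1: move forward 1, now at (row=7, col=0)
  F3: move forward 3, now at (row=4, col=0)
  L: turn left, now facing West
  L: turn left, now facing South
Final: (row=4, col=0), facing South

Answer: Final position: (row=4, col=0), facing South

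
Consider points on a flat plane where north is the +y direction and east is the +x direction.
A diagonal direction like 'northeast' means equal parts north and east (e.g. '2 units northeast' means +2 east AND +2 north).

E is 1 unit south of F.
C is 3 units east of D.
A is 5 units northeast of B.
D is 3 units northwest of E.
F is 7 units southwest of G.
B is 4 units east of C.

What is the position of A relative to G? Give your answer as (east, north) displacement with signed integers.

Place G at the origin (east=0, north=0).
  F is 7 units southwest of G: delta (east=-7, north=-7); F at (east=-7, north=-7).
  E is 1 unit south of F: delta (east=+0, north=-1); E at (east=-7, north=-8).
  D is 3 units northwest of E: delta (east=-3, north=+3); D at (east=-10, north=-5).
  C is 3 units east of D: delta (east=+3, north=+0); C at (east=-7, north=-5).
  B is 4 units east of C: delta (east=+4, north=+0); B at (east=-3, north=-5).
  A is 5 units northeast of B: delta (east=+5, north=+5); A at (east=2, north=0).
Therefore A relative to G: (east=2, north=0).

Answer: A is at (east=2, north=0) relative to G.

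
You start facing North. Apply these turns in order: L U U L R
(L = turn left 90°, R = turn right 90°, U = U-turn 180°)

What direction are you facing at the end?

Start: North
  L (left (90° counter-clockwise)) -> West
  U (U-turn (180°)) -> East
  U (U-turn (180°)) -> West
  L (left (90° counter-clockwise)) -> South
  R (right (90° clockwise)) -> West
Final: West

Answer: Final heading: West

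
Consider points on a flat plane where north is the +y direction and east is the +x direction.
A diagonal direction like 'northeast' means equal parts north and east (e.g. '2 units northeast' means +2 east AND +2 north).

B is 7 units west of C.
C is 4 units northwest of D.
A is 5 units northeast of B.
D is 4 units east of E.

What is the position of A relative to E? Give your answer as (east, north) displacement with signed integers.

Answer: A is at (east=-2, north=9) relative to E.

Derivation:
Place E at the origin (east=0, north=0).
  D is 4 units east of E: delta (east=+4, north=+0); D at (east=4, north=0).
  C is 4 units northwest of D: delta (east=-4, north=+4); C at (east=0, north=4).
  B is 7 units west of C: delta (east=-7, north=+0); B at (east=-7, north=4).
  A is 5 units northeast of B: delta (east=+5, north=+5); A at (east=-2, north=9).
Therefore A relative to E: (east=-2, north=9).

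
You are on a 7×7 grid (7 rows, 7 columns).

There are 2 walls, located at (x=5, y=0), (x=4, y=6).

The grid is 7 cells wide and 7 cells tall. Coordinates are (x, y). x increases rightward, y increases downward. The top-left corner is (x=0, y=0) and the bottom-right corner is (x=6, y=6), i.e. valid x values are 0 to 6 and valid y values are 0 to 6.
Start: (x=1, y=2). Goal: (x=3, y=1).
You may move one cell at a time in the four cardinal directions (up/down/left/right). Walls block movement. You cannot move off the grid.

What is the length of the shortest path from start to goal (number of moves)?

Answer: Shortest path length: 3

Derivation:
BFS from (x=1, y=2) until reaching (x=3, y=1):
  Distance 0: (x=1, y=2)
  Distance 1: (x=1, y=1), (x=0, y=2), (x=2, y=2), (x=1, y=3)
  Distance 2: (x=1, y=0), (x=0, y=1), (x=2, y=1), (x=3, y=2), (x=0, y=3), (x=2, y=3), (x=1, y=4)
  Distance 3: (x=0, y=0), (x=2, y=0), (x=3, y=1), (x=4, y=2), (x=3, y=3), (x=0, y=4), (x=2, y=4), (x=1, y=5)  <- goal reached here
One shortest path (3 moves): (x=1, y=2) -> (x=2, y=2) -> (x=3, y=2) -> (x=3, y=1)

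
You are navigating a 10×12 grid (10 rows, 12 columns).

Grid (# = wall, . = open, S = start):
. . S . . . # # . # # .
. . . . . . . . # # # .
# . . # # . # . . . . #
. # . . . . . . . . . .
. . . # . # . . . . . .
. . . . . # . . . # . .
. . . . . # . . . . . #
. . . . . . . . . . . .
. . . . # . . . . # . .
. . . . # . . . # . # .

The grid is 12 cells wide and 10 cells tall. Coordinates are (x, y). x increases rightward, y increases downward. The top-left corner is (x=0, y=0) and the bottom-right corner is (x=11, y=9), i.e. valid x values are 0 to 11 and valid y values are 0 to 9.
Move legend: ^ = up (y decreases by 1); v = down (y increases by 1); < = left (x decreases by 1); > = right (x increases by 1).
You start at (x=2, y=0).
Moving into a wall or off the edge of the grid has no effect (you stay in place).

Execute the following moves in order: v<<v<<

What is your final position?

Start: (x=2, y=0)
  v (down): (x=2, y=0) -> (x=2, y=1)
  < (left): (x=2, y=1) -> (x=1, y=1)
  < (left): (x=1, y=1) -> (x=0, y=1)
  v (down): blocked, stay at (x=0, y=1)
  < (left): blocked, stay at (x=0, y=1)
  < (left): blocked, stay at (x=0, y=1)
Final: (x=0, y=1)

Answer: Final position: (x=0, y=1)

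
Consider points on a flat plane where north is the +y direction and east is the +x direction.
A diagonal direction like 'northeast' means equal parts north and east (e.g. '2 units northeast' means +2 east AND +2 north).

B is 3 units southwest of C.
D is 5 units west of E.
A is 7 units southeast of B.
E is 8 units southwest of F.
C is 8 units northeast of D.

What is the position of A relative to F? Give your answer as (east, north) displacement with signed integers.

Answer: A is at (east=-1, north=-10) relative to F.

Derivation:
Place F at the origin (east=0, north=0).
  E is 8 units southwest of F: delta (east=-8, north=-8); E at (east=-8, north=-8).
  D is 5 units west of E: delta (east=-5, north=+0); D at (east=-13, north=-8).
  C is 8 units northeast of D: delta (east=+8, north=+8); C at (east=-5, north=0).
  B is 3 units southwest of C: delta (east=-3, north=-3); B at (east=-8, north=-3).
  A is 7 units southeast of B: delta (east=+7, north=-7); A at (east=-1, north=-10).
Therefore A relative to F: (east=-1, north=-10).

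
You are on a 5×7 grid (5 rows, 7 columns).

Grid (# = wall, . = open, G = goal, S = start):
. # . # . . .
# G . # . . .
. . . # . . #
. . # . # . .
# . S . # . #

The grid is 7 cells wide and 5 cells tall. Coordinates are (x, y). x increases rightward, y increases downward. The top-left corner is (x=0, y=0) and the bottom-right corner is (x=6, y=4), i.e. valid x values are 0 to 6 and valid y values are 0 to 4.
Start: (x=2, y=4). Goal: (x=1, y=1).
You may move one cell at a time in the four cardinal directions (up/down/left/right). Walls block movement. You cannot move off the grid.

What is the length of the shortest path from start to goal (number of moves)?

BFS from (x=2, y=4) until reaching (x=1, y=1):
  Distance 0: (x=2, y=4)
  Distance 1: (x=1, y=4), (x=3, y=4)
  Distance 2: (x=1, y=3), (x=3, y=3)
  Distance 3: (x=1, y=2), (x=0, y=3)
  Distance 4: (x=1, y=1), (x=0, y=2), (x=2, y=2)  <- goal reached here
One shortest path (4 moves): (x=2, y=4) -> (x=1, y=4) -> (x=1, y=3) -> (x=1, y=2) -> (x=1, y=1)

Answer: Shortest path length: 4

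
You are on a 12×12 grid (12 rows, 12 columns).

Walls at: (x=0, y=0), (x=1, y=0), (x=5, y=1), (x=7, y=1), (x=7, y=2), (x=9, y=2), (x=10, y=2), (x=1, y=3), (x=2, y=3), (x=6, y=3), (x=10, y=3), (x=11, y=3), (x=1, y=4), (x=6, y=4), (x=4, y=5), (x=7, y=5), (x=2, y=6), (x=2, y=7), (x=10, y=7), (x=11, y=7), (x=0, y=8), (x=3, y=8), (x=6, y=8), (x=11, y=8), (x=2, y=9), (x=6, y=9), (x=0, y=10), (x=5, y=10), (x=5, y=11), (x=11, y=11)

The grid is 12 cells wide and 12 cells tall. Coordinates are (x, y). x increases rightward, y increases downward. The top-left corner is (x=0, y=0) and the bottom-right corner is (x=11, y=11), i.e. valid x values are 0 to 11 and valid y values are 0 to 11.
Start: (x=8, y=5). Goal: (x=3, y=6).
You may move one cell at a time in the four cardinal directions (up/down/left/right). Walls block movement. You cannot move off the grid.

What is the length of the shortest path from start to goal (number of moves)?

Answer: Shortest path length: 6

Derivation:
BFS from (x=8, y=5) until reaching (x=3, y=6):
  Distance 0: (x=8, y=5)
  Distance 1: (x=8, y=4), (x=9, y=5), (x=8, y=6)
  Distance 2: (x=8, y=3), (x=7, y=4), (x=9, y=4), (x=10, y=5), (x=7, y=6), (x=9, y=6), (x=8, y=7)
  Distance 3: (x=8, y=2), (x=7, y=3), (x=9, y=3), (x=10, y=4), (x=11, y=5), (x=6, y=6), (x=10, y=6), (x=7, y=7), (x=9, y=7), (x=8, y=8)
  Distance 4: (x=8, y=1), (x=11, y=4), (x=6, y=5), (x=5, y=6), (x=11, y=6), (x=6, y=7), (x=7, y=8), (x=9, y=8), (x=8, y=9)
  Distance 5: (x=8, y=0), (x=9, y=1), (x=5, y=5), (x=4, y=6), (x=5, y=7), (x=10, y=8), (x=7, y=9), (x=9, y=9), (x=8, y=10)
  Distance 6: (x=7, y=0), (x=9, y=0), (x=10, y=1), (x=5, y=4), (x=3, y=6), (x=4, y=7), (x=5, y=8), (x=10, y=9), (x=7, y=10), (x=9, y=10), (x=8, y=11)  <- goal reached here
One shortest path (6 moves): (x=8, y=5) -> (x=8, y=6) -> (x=7, y=6) -> (x=6, y=6) -> (x=5, y=6) -> (x=4, y=6) -> (x=3, y=6)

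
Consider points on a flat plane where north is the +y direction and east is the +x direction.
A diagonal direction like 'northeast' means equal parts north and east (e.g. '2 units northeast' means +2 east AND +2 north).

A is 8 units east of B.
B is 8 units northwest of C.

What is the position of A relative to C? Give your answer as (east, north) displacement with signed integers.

Place C at the origin (east=0, north=0).
  B is 8 units northwest of C: delta (east=-8, north=+8); B at (east=-8, north=8).
  A is 8 units east of B: delta (east=+8, north=+0); A at (east=0, north=8).
Therefore A relative to C: (east=0, north=8).

Answer: A is at (east=0, north=8) relative to C.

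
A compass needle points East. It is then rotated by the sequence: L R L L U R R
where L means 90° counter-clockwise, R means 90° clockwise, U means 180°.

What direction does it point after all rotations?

Start: East
  L (left (90° counter-clockwise)) -> North
  R (right (90° clockwise)) -> East
  L (left (90° counter-clockwise)) -> North
  L (left (90° counter-clockwise)) -> West
  U (U-turn (180°)) -> East
  R (right (90° clockwise)) -> South
  R (right (90° clockwise)) -> West
Final: West

Answer: Final heading: West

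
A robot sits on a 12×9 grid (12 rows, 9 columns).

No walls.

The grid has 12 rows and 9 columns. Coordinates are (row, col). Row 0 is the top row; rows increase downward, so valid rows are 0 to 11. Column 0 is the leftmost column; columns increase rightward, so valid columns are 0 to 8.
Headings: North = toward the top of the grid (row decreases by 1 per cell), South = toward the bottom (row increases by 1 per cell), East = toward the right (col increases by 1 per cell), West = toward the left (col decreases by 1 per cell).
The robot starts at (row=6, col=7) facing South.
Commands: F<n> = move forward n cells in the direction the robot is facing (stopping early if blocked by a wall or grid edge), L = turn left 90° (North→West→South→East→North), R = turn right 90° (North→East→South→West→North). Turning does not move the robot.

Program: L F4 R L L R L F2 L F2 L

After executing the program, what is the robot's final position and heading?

Answer: Final position: (row=4, col=6), facing South

Derivation:
Start: (row=6, col=7), facing South
  L: turn left, now facing East
  F4: move forward 1/4 (blocked), now at (row=6, col=8)
  R: turn right, now facing South
  L: turn left, now facing East
  L: turn left, now facing North
  R: turn right, now facing East
  L: turn left, now facing North
  F2: move forward 2, now at (row=4, col=8)
  L: turn left, now facing West
  F2: move forward 2, now at (row=4, col=6)
  L: turn left, now facing South
Final: (row=4, col=6), facing South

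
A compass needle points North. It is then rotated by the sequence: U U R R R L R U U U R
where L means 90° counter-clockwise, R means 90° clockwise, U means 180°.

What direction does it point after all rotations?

Start: North
  U (U-turn (180°)) -> South
  U (U-turn (180°)) -> North
  R (right (90° clockwise)) -> East
  R (right (90° clockwise)) -> South
  R (right (90° clockwise)) -> West
  L (left (90° counter-clockwise)) -> South
  R (right (90° clockwise)) -> West
  U (U-turn (180°)) -> East
  U (U-turn (180°)) -> West
  U (U-turn (180°)) -> East
  R (right (90° clockwise)) -> South
Final: South

Answer: Final heading: South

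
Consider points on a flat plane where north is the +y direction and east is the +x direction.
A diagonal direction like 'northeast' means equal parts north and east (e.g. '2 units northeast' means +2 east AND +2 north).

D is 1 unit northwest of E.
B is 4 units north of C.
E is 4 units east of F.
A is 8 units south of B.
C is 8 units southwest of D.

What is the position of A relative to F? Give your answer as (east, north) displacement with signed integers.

Place F at the origin (east=0, north=0).
  E is 4 units east of F: delta (east=+4, north=+0); E at (east=4, north=0).
  D is 1 unit northwest of E: delta (east=-1, north=+1); D at (east=3, north=1).
  C is 8 units southwest of D: delta (east=-8, north=-8); C at (east=-5, north=-7).
  B is 4 units north of C: delta (east=+0, north=+4); B at (east=-5, north=-3).
  A is 8 units south of B: delta (east=+0, north=-8); A at (east=-5, north=-11).
Therefore A relative to F: (east=-5, north=-11).

Answer: A is at (east=-5, north=-11) relative to F.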